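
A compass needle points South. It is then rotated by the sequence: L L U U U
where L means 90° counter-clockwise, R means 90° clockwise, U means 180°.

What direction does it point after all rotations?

Start: South
  L (left (90° counter-clockwise)) -> East
  L (left (90° counter-clockwise)) -> North
  U (U-turn (180°)) -> South
  U (U-turn (180°)) -> North
  U (U-turn (180°)) -> South
Final: South

Answer: Final heading: South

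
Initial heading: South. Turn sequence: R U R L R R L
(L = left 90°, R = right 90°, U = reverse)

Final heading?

Start: South
  R (right (90° clockwise)) -> West
  U (U-turn (180°)) -> East
  R (right (90° clockwise)) -> South
  L (left (90° counter-clockwise)) -> East
  R (right (90° clockwise)) -> South
  R (right (90° clockwise)) -> West
  L (left (90° counter-clockwise)) -> South
Final: South

Answer: Final heading: South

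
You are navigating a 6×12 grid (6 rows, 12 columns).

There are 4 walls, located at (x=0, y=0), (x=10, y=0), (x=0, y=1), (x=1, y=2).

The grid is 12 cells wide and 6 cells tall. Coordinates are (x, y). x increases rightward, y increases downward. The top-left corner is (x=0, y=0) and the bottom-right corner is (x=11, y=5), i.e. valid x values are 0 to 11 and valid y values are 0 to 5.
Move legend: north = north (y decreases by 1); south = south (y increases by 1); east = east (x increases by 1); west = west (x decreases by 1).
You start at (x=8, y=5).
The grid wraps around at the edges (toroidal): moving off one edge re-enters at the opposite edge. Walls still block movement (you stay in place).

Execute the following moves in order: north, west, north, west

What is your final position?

Answer: Final position: (x=6, y=3)

Derivation:
Start: (x=8, y=5)
  north (north): (x=8, y=5) -> (x=8, y=4)
  west (west): (x=8, y=4) -> (x=7, y=4)
  north (north): (x=7, y=4) -> (x=7, y=3)
  west (west): (x=7, y=3) -> (x=6, y=3)
Final: (x=6, y=3)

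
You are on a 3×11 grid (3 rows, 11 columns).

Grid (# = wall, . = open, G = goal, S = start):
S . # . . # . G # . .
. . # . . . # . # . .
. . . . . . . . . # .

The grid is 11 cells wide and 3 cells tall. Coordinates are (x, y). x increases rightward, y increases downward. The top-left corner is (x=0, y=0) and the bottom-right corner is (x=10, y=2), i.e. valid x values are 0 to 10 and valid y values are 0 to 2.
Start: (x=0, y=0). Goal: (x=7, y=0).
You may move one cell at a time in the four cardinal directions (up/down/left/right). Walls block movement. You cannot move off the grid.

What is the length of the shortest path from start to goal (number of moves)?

Answer: Shortest path length: 11

Derivation:
BFS from (x=0, y=0) until reaching (x=7, y=0):
  Distance 0: (x=0, y=0)
  Distance 1: (x=1, y=0), (x=0, y=1)
  Distance 2: (x=1, y=1), (x=0, y=2)
  Distance 3: (x=1, y=2)
  Distance 4: (x=2, y=2)
  Distance 5: (x=3, y=2)
  Distance 6: (x=3, y=1), (x=4, y=2)
  Distance 7: (x=3, y=0), (x=4, y=1), (x=5, y=2)
  Distance 8: (x=4, y=0), (x=5, y=1), (x=6, y=2)
  Distance 9: (x=7, y=2)
  Distance 10: (x=7, y=1), (x=8, y=2)
  Distance 11: (x=7, y=0)  <- goal reached here
One shortest path (11 moves): (x=0, y=0) -> (x=1, y=0) -> (x=1, y=1) -> (x=1, y=2) -> (x=2, y=2) -> (x=3, y=2) -> (x=4, y=2) -> (x=5, y=2) -> (x=6, y=2) -> (x=7, y=2) -> (x=7, y=1) -> (x=7, y=0)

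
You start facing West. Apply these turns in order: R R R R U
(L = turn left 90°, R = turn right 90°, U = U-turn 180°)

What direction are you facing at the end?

Start: West
  R (right (90° clockwise)) -> North
  R (right (90° clockwise)) -> East
  R (right (90° clockwise)) -> South
  R (right (90° clockwise)) -> West
  U (U-turn (180°)) -> East
Final: East

Answer: Final heading: East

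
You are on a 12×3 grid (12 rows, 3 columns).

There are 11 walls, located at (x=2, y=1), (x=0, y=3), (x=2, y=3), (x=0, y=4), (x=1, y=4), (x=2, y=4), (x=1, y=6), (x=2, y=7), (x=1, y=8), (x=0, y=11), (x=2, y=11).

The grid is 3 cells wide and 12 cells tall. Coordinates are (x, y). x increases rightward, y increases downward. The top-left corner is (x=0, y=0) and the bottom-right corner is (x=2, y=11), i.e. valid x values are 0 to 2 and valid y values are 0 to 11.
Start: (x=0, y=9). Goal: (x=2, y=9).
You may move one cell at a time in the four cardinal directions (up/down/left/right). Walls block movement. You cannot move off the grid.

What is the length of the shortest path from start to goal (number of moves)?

Answer: Shortest path length: 2

Derivation:
BFS from (x=0, y=9) until reaching (x=2, y=9):
  Distance 0: (x=0, y=9)
  Distance 1: (x=0, y=8), (x=1, y=9), (x=0, y=10)
  Distance 2: (x=0, y=7), (x=2, y=9), (x=1, y=10)  <- goal reached here
One shortest path (2 moves): (x=0, y=9) -> (x=1, y=9) -> (x=2, y=9)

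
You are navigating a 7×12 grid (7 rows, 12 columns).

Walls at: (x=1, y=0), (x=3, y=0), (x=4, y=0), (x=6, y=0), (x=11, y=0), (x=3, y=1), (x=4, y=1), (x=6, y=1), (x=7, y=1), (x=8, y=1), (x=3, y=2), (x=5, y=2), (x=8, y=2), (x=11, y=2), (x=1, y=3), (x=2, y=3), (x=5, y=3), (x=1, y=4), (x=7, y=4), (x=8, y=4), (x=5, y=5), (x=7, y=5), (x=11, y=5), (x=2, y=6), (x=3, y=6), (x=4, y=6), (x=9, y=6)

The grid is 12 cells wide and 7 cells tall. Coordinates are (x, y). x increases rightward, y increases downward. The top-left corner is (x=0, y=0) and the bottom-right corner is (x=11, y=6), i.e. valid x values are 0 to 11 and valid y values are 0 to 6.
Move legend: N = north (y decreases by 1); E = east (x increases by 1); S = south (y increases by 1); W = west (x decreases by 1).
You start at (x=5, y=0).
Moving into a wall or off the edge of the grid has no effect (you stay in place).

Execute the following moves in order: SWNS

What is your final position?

Start: (x=5, y=0)
  S (south): (x=5, y=0) -> (x=5, y=1)
  W (west): blocked, stay at (x=5, y=1)
  N (north): (x=5, y=1) -> (x=5, y=0)
  S (south): (x=5, y=0) -> (x=5, y=1)
Final: (x=5, y=1)

Answer: Final position: (x=5, y=1)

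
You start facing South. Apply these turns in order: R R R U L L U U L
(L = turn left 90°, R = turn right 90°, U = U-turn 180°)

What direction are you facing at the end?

Start: South
  R (right (90° clockwise)) -> West
  R (right (90° clockwise)) -> North
  R (right (90° clockwise)) -> East
  U (U-turn (180°)) -> West
  L (left (90° counter-clockwise)) -> South
  L (left (90° counter-clockwise)) -> East
  U (U-turn (180°)) -> West
  U (U-turn (180°)) -> East
  L (left (90° counter-clockwise)) -> North
Final: North

Answer: Final heading: North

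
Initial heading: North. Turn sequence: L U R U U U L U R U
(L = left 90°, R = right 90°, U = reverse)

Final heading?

Start: North
  L (left (90° counter-clockwise)) -> West
  U (U-turn (180°)) -> East
  R (right (90° clockwise)) -> South
  U (U-turn (180°)) -> North
  U (U-turn (180°)) -> South
  U (U-turn (180°)) -> North
  L (left (90° counter-clockwise)) -> West
  U (U-turn (180°)) -> East
  R (right (90° clockwise)) -> South
  U (U-turn (180°)) -> North
Final: North

Answer: Final heading: North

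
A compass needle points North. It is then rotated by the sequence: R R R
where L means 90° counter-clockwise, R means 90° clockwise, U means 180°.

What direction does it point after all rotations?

Start: North
  R (right (90° clockwise)) -> East
  R (right (90° clockwise)) -> South
  R (right (90° clockwise)) -> West
Final: West

Answer: Final heading: West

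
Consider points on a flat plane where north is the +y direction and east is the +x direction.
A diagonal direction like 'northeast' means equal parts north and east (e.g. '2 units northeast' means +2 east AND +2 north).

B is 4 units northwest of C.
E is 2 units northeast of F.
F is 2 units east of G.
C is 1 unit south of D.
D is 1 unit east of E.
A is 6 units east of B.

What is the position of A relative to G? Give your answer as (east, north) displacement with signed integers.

Answer: A is at (east=7, north=5) relative to G.

Derivation:
Place G at the origin (east=0, north=0).
  F is 2 units east of G: delta (east=+2, north=+0); F at (east=2, north=0).
  E is 2 units northeast of F: delta (east=+2, north=+2); E at (east=4, north=2).
  D is 1 unit east of E: delta (east=+1, north=+0); D at (east=5, north=2).
  C is 1 unit south of D: delta (east=+0, north=-1); C at (east=5, north=1).
  B is 4 units northwest of C: delta (east=-4, north=+4); B at (east=1, north=5).
  A is 6 units east of B: delta (east=+6, north=+0); A at (east=7, north=5).
Therefore A relative to G: (east=7, north=5).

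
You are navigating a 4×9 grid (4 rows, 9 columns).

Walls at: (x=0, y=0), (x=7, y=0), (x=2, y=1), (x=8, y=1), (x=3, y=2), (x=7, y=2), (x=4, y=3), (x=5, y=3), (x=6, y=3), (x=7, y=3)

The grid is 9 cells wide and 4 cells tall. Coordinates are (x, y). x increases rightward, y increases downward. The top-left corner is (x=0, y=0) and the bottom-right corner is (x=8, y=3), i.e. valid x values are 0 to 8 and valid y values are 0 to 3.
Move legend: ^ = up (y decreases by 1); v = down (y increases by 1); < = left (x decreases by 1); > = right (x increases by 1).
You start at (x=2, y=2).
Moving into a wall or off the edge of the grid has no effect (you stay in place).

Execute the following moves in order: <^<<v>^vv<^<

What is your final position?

Answer: Final position: (x=0, y=2)

Derivation:
Start: (x=2, y=2)
  < (left): (x=2, y=2) -> (x=1, y=2)
  ^ (up): (x=1, y=2) -> (x=1, y=1)
  < (left): (x=1, y=1) -> (x=0, y=1)
  < (left): blocked, stay at (x=0, y=1)
  v (down): (x=0, y=1) -> (x=0, y=2)
  > (right): (x=0, y=2) -> (x=1, y=2)
  ^ (up): (x=1, y=2) -> (x=1, y=1)
  v (down): (x=1, y=1) -> (x=1, y=2)
  v (down): (x=1, y=2) -> (x=1, y=3)
  < (left): (x=1, y=3) -> (x=0, y=3)
  ^ (up): (x=0, y=3) -> (x=0, y=2)
  < (left): blocked, stay at (x=0, y=2)
Final: (x=0, y=2)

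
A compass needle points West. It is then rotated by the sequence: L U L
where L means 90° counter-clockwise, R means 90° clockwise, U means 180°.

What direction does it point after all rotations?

Start: West
  L (left (90° counter-clockwise)) -> South
  U (U-turn (180°)) -> North
  L (left (90° counter-clockwise)) -> West
Final: West

Answer: Final heading: West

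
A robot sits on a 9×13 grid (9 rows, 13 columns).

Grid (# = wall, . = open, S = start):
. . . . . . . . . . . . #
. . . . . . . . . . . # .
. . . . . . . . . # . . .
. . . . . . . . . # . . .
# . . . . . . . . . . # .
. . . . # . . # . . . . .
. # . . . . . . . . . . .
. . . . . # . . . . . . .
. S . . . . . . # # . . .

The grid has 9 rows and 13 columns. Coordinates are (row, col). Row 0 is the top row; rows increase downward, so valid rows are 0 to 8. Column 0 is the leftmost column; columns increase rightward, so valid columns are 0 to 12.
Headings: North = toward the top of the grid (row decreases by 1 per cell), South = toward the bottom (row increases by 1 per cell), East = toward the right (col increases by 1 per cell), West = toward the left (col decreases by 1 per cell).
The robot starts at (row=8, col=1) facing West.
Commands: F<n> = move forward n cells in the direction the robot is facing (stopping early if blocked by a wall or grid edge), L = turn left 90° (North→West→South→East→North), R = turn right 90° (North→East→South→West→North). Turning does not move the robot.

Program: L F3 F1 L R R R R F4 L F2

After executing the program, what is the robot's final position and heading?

Start: (row=8, col=1), facing West
  L: turn left, now facing South
  F3: move forward 0/3 (blocked), now at (row=8, col=1)
  F1: move forward 0/1 (blocked), now at (row=8, col=1)
  L: turn left, now facing East
  R: turn right, now facing South
  R: turn right, now facing West
  R: turn right, now facing North
  R: turn right, now facing East
  F4: move forward 4, now at (row=8, col=5)
  L: turn left, now facing North
  F2: move forward 0/2 (blocked), now at (row=8, col=5)
Final: (row=8, col=5), facing North

Answer: Final position: (row=8, col=5), facing North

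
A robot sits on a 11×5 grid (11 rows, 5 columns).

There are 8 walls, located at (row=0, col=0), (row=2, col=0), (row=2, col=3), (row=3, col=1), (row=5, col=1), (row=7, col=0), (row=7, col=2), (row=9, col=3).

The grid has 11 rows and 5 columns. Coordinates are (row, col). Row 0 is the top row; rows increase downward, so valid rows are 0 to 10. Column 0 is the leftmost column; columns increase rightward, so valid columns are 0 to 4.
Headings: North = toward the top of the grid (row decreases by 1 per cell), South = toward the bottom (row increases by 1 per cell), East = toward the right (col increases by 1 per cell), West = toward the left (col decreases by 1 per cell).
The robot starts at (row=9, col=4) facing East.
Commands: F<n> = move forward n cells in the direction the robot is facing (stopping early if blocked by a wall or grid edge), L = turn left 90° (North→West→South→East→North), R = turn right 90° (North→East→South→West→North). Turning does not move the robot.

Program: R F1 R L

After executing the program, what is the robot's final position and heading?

Answer: Final position: (row=10, col=4), facing South

Derivation:
Start: (row=9, col=4), facing East
  R: turn right, now facing South
  F1: move forward 1, now at (row=10, col=4)
  R: turn right, now facing West
  L: turn left, now facing South
Final: (row=10, col=4), facing South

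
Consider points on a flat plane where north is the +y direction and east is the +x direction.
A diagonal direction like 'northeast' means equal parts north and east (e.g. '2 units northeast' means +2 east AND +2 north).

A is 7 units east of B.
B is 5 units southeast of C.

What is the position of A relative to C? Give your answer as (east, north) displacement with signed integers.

Place C at the origin (east=0, north=0).
  B is 5 units southeast of C: delta (east=+5, north=-5); B at (east=5, north=-5).
  A is 7 units east of B: delta (east=+7, north=+0); A at (east=12, north=-5).
Therefore A relative to C: (east=12, north=-5).

Answer: A is at (east=12, north=-5) relative to C.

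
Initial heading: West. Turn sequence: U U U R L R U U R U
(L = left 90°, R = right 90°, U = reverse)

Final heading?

Answer: Final heading: East

Derivation:
Start: West
  U (U-turn (180°)) -> East
  U (U-turn (180°)) -> West
  U (U-turn (180°)) -> East
  R (right (90° clockwise)) -> South
  L (left (90° counter-clockwise)) -> East
  R (right (90° clockwise)) -> South
  U (U-turn (180°)) -> North
  U (U-turn (180°)) -> South
  R (right (90° clockwise)) -> West
  U (U-turn (180°)) -> East
Final: East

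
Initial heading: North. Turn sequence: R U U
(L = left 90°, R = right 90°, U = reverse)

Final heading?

Start: North
  R (right (90° clockwise)) -> East
  U (U-turn (180°)) -> West
  U (U-turn (180°)) -> East
Final: East

Answer: Final heading: East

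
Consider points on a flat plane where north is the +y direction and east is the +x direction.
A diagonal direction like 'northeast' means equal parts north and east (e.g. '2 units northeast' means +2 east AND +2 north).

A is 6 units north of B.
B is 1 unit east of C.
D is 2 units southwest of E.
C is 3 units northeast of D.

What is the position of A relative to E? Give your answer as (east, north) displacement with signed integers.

Place E at the origin (east=0, north=0).
  D is 2 units southwest of E: delta (east=-2, north=-2); D at (east=-2, north=-2).
  C is 3 units northeast of D: delta (east=+3, north=+3); C at (east=1, north=1).
  B is 1 unit east of C: delta (east=+1, north=+0); B at (east=2, north=1).
  A is 6 units north of B: delta (east=+0, north=+6); A at (east=2, north=7).
Therefore A relative to E: (east=2, north=7).

Answer: A is at (east=2, north=7) relative to E.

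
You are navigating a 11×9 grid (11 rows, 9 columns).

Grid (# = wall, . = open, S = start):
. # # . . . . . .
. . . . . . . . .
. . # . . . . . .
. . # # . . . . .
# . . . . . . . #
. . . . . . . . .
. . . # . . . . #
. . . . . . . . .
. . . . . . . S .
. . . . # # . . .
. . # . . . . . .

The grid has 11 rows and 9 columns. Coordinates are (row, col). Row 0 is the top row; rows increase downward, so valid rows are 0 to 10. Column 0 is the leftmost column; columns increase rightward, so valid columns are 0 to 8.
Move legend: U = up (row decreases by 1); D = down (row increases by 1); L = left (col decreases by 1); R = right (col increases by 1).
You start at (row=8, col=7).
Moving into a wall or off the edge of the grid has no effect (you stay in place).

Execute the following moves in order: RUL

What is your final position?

Start: (row=8, col=7)
  R (right): (row=8, col=7) -> (row=8, col=8)
  U (up): (row=8, col=8) -> (row=7, col=8)
  L (left): (row=7, col=8) -> (row=7, col=7)
Final: (row=7, col=7)

Answer: Final position: (row=7, col=7)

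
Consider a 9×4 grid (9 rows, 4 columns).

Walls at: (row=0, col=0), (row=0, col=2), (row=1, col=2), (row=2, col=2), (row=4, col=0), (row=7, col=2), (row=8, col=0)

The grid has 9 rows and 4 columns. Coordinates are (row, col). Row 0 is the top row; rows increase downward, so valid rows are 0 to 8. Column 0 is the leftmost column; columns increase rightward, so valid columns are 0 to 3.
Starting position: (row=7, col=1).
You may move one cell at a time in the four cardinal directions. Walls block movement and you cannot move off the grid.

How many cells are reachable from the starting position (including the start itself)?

Answer: Reachable cells: 29

Derivation:
BFS flood-fill from (row=7, col=1):
  Distance 0: (row=7, col=1)
  Distance 1: (row=6, col=1), (row=7, col=0), (row=8, col=1)
  Distance 2: (row=5, col=1), (row=6, col=0), (row=6, col=2), (row=8, col=2)
  Distance 3: (row=4, col=1), (row=5, col=0), (row=5, col=2), (row=6, col=3), (row=8, col=3)
  Distance 4: (row=3, col=1), (row=4, col=2), (row=5, col=3), (row=7, col=3)
  Distance 5: (row=2, col=1), (row=3, col=0), (row=3, col=2), (row=4, col=3)
  Distance 6: (row=1, col=1), (row=2, col=0), (row=3, col=3)
  Distance 7: (row=0, col=1), (row=1, col=0), (row=2, col=3)
  Distance 8: (row=1, col=3)
  Distance 9: (row=0, col=3)
Total reachable: 29 (grid has 29 open cells total)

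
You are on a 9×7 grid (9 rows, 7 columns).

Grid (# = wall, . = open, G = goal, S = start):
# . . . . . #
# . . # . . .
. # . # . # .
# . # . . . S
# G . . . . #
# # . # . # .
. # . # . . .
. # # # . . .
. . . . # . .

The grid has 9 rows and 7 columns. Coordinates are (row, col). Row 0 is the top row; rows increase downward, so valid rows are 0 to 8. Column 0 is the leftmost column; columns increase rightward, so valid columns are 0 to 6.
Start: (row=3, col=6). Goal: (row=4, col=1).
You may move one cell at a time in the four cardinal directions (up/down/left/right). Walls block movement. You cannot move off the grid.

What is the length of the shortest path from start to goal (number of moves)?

Answer: Shortest path length: 6

Derivation:
BFS from (row=3, col=6) until reaching (row=4, col=1):
  Distance 0: (row=3, col=6)
  Distance 1: (row=2, col=6), (row=3, col=5)
  Distance 2: (row=1, col=6), (row=3, col=4), (row=4, col=5)
  Distance 3: (row=1, col=5), (row=2, col=4), (row=3, col=3), (row=4, col=4)
  Distance 4: (row=0, col=5), (row=1, col=4), (row=4, col=3), (row=5, col=4)
  Distance 5: (row=0, col=4), (row=4, col=2), (row=6, col=4)
  Distance 6: (row=0, col=3), (row=4, col=1), (row=5, col=2), (row=6, col=5), (row=7, col=4)  <- goal reached here
One shortest path (6 moves): (row=3, col=6) -> (row=3, col=5) -> (row=3, col=4) -> (row=3, col=3) -> (row=4, col=3) -> (row=4, col=2) -> (row=4, col=1)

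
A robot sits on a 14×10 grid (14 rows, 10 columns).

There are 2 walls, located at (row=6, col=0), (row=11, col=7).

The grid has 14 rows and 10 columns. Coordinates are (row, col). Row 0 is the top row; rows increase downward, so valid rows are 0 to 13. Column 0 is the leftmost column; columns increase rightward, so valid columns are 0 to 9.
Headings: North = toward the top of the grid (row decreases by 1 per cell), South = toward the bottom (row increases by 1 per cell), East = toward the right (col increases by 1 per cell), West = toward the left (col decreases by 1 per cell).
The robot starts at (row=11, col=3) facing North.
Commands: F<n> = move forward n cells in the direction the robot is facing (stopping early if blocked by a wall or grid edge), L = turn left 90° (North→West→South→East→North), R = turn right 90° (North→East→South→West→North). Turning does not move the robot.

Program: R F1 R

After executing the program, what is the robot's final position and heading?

Start: (row=11, col=3), facing North
  R: turn right, now facing East
  F1: move forward 1, now at (row=11, col=4)
  R: turn right, now facing South
Final: (row=11, col=4), facing South

Answer: Final position: (row=11, col=4), facing South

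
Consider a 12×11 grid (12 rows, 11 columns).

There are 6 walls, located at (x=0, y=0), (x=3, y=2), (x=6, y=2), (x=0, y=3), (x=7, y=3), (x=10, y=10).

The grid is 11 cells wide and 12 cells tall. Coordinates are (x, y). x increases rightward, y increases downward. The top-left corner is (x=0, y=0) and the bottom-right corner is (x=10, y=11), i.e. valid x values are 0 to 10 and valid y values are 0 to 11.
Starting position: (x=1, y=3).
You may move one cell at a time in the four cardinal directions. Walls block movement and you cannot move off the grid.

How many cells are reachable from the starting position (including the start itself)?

Answer: Reachable cells: 126

Derivation:
BFS flood-fill from (x=1, y=3):
  Distance 0: (x=1, y=3)
  Distance 1: (x=1, y=2), (x=2, y=3), (x=1, y=4)
  Distance 2: (x=1, y=1), (x=0, y=2), (x=2, y=2), (x=3, y=3), (x=0, y=4), (x=2, y=4), (x=1, y=5)
  Distance 3: (x=1, y=0), (x=0, y=1), (x=2, y=1), (x=4, y=3), (x=3, y=4), (x=0, y=5), (x=2, y=5), (x=1, y=6)
  Distance 4: (x=2, y=0), (x=3, y=1), (x=4, y=2), (x=5, y=3), (x=4, y=4), (x=3, y=5), (x=0, y=6), (x=2, y=6), (x=1, y=7)
  Distance 5: (x=3, y=0), (x=4, y=1), (x=5, y=2), (x=6, y=3), (x=5, y=4), (x=4, y=5), (x=3, y=6), (x=0, y=7), (x=2, y=7), (x=1, y=8)
  Distance 6: (x=4, y=0), (x=5, y=1), (x=6, y=4), (x=5, y=5), (x=4, y=6), (x=3, y=7), (x=0, y=8), (x=2, y=8), (x=1, y=9)
  Distance 7: (x=5, y=0), (x=6, y=1), (x=7, y=4), (x=6, y=5), (x=5, y=6), (x=4, y=7), (x=3, y=8), (x=0, y=9), (x=2, y=9), (x=1, y=10)
  Distance 8: (x=6, y=0), (x=7, y=1), (x=8, y=4), (x=7, y=5), (x=6, y=6), (x=5, y=7), (x=4, y=8), (x=3, y=9), (x=0, y=10), (x=2, y=10), (x=1, y=11)
  Distance 9: (x=7, y=0), (x=8, y=1), (x=7, y=2), (x=8, y=3), (x=9, y=4), (x=8, y=5), (x=7, y=6), (x=6, y=7), (x=5, y=8), (x=4, y=9), (x=3, y=10), (x=0, y=11), (x=2, y=11)
  Distance 10: (x=8, y=0), (x=9, y=1), (x=8, y=2), (x=9, y=3), (x=10, y=4), (x=9, y=5), (x=8, y=6), (x=7, y=7), (x=6, y=8), (x=5, y=9), (x=4, y=10), (x=3, y=11)
  Distance 11: (x=9, y=0), (x=10, y=1), (x=9, y=2), (x=10, y=3), (x=10, y=5), (x=9, y=6), (x=8, y=7), (x=7, y=8), (x=6, y=9), (x=5, y=10), (x=4, y=11)
  Distance 12: (x=10, y=0), (x=10, y=2), (x=10, y=6), (x=9, y=7), (x=8, y=8), (x=7, y=9), (x=6, y=10), (x=5, y=11)
  Distance 13: (x=10, y=7), (x=9, y=8), (x=8, y=9), (x=7, y=10), (x=6, y=11)
  Distance 14: (x=10, y=8), (x=9, y=9), (x=8, y=10), (x=7, y=11)
  Distance 15: (x=10, y=9), (x=9, y=10), (x=8, y=11)
  Distance 16: (x=9, y=11)
  Distance 17: (x=10, y=11)
Total reachable: 126 (grid has 126 open cells total)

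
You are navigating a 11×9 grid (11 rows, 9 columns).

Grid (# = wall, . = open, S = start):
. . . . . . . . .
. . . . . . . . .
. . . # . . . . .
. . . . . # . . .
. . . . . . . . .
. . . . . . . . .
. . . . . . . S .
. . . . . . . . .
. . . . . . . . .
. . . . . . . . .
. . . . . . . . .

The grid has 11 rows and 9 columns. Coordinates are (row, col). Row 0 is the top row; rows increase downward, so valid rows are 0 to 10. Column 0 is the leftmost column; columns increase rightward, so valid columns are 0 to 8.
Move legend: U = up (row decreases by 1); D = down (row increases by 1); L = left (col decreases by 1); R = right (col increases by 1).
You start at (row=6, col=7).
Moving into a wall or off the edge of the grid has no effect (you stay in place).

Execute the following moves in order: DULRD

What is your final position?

Answer: Final position: (row=7, col=7)

Derivation:
Start: (row=6, col=7)
  D (down): (row=6, col=7) -> (row=7, col=7)
  U (up): (row=7, col=7) -> (row=6, col=7)
  L (left): (row=6, col=7) -> (row=6, col=6)
  R (right): (row=6, col=6) -> (row=6, col=7)
  D (down): (row=6, col=7) -> (row=7, col=7)
Final: (row=7, col=7)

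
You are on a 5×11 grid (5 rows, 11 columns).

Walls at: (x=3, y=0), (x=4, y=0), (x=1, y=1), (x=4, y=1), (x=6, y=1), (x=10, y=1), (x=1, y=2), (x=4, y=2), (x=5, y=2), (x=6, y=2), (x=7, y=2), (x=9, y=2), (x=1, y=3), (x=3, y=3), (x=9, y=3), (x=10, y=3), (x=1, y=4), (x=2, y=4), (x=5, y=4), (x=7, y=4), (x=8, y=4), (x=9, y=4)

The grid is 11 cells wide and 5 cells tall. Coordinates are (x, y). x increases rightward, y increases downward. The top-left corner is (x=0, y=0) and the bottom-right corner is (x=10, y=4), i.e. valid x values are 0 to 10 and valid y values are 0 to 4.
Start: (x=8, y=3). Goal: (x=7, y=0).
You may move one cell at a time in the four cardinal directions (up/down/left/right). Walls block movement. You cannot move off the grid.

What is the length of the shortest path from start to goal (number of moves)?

Answer: Shortest path length: 4

Derivation:
BFS from (x=8, y=3) until reaching (x=7, y=0):
  Distance 0: (x=8, y=3)
  Distance 1: (x=8, y=2), (x=7, y=3)
  Distance 2: (x=8, y=1), (x=6, y=3)
  Distance 3: (x=8, y=0), (x=7, y=1), (x=9, y=1), (x=5, y=3), (x=6, y=4)
  Distance 4: (x=7, y=0), (x=9, y=0), (x=4, y=3)  <- goal reached here
One shortest path (4 moves): (x=8, y=3) -> (x=8, y=2) -> (x=8, y=1) -> (x=7, y=1) -> (x=7, y=0)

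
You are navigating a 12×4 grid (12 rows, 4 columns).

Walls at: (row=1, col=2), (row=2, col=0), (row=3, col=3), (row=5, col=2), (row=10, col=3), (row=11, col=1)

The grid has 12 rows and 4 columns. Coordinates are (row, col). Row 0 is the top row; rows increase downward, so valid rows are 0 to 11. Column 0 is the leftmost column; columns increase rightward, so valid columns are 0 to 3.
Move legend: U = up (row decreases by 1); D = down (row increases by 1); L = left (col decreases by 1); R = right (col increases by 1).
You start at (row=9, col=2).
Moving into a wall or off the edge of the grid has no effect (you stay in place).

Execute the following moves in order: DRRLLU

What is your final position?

Start: (row=9, col=2)
  D (down): (row=9, col=2) -> (row=10, col=2)
  R (right): blocked, stay at (row=10, col=2)
  R (right): blocked, stay at (row=10, col=2)
  L (left): (row=10, col=2) -> (row=10, col=1)
  L (left): (row=10, col=1) -> (row=10, col=0)
  U (up): (row=10, col=0) -> (row=9, col=0)
Final: (row=9, col=0)

Answer: Final position: (row=9, col=0)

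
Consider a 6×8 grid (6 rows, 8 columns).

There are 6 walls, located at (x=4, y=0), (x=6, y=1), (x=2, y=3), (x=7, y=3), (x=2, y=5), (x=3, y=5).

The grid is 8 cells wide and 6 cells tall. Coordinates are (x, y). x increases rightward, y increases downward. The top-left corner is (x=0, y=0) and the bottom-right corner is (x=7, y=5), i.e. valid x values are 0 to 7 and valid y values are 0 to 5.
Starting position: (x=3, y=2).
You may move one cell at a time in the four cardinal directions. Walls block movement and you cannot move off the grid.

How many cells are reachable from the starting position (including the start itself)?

BFS flood-fill from (x=3, y=2):
  Distance 0: (x=3, y=2)
  Distance 1: (x=3, y=1), (x=2, y=2), (x=4, y=2), (x=3, y=3)
  Distance 2: (x=3, y=0), (x=2, y=1), (x=4, y=1), (x=1, y=2), (x=5, y=2), (x=4, y=3), (x=3, y=4)
  Distance 3: (x=2, y=0), (x=1, y=1), (x=5, y=1), (x=0, y=2), (x=6, y=2), (x=1, y=3), (x=5, y=3), (x=2, y=4), (x=4, y=4)
  Distance 4: (x=1, y=0), (x=5, y=0), (x=0, y=1), (x=7, y=2), (x=0, y=3), (x=6, y=3), (x=1, y=4), (x=5, y=4), (x=4, y=5)
  Distance 5: (x=0, y=0), (x=6, y=0), (x=7, y=1), (x=0, y=4), (x=6, y=4), (x=1, y=5), (x=5, y=5)
  Distance 6: (x=7, y=0), (x=7, y=4), (x=0, y=5), (x=6, y=5)
  Distance 7: (x=7, y=5)
Total reachable: 42 (grid has 42 open cells total)

Answer: Reachable cells: 42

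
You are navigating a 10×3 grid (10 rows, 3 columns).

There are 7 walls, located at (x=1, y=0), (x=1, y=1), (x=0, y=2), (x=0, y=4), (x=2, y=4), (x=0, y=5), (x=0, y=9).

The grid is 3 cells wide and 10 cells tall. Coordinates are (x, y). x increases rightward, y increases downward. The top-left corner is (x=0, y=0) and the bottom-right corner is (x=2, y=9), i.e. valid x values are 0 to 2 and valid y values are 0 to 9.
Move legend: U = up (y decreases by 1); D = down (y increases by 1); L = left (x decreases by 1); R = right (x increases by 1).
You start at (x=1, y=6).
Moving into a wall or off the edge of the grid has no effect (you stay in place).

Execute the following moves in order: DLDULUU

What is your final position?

Start: (x=1, y=6)
  D (down): (x=1, y=6) -> (x=1, y=7)
  L (left): (x=1, y=7) -> (x=0, y=7)
  D (down): (x=0, y=7) -> (x=0, y=8)
  U (up): (x=0, y=8) -> (x=0, y=7)
  L (left): blocked, stay at (x=0, y=7)
  U (up): (x=0, y=7) -> (x=0, y=6)
  U (up): blocked, stay at (x=0, y=6)
Final: (x=0, y=6)

Answer: Final position: (x=0, y=6)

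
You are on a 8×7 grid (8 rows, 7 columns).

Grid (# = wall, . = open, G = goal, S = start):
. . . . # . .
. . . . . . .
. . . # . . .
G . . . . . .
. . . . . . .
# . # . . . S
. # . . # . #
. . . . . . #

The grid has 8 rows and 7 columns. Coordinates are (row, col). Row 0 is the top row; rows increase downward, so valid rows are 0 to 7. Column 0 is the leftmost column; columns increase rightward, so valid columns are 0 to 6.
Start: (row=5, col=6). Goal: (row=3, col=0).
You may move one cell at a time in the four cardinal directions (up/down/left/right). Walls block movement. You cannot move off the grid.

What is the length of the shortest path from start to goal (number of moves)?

BFS from (row=5, col=6) until reaching (row=3, col=0):
  Distance 0: (row=5, col=6)
  Distance 1: (row=4, col=6), (row=5, col=5)
  Distance 2: (row=3, col=6), (row=4, col=5), (row=5, col=4), (row=6, col=5)
  Distance 3: (row=2, col=6), (row=3, col=5), (row=4, col=4), (row=5, col=3), (row=7, col=5)
  Distance 4: (row=1, col=6), (row=2, col=5), (row=3, col=4), (row=4, col=3), (row=6, col=3), (row=7, col=4)
  Distance 5: (row=0, col=6), (row=1, col=5), (row=2, col=4), (row=3, col=3), (row=4, col=2), (row=6, col=2), (row=7, col=3)
  Distance 6: (row=0, col=5), (row=1, col=4), (row=3, col=2), (row=4, col=1), (row=7, col=2)
  Distance 7: (row=1, col=3), (row=2, col=2), (row=3, col=1), (row=4, col=0), (row=5, col=1), (row=7, col=1)
  Distance 8: (row=0, col=3), (row=1, col=2), (row=2, col=1), (row=3, col=0), (row=7, col=0)  <- goal reached here
One shortest path (8 moves): (row=5, col=6) -> (row=5, col=5) -> (row=5, col=4) -> (row=5, col=3) -> (row=4, col=3) -> (row=4, col=2) -> (row=4, col=1) -> (row=4, col=0) -> (row=3, col=0)

Answer: Shortest path length: 8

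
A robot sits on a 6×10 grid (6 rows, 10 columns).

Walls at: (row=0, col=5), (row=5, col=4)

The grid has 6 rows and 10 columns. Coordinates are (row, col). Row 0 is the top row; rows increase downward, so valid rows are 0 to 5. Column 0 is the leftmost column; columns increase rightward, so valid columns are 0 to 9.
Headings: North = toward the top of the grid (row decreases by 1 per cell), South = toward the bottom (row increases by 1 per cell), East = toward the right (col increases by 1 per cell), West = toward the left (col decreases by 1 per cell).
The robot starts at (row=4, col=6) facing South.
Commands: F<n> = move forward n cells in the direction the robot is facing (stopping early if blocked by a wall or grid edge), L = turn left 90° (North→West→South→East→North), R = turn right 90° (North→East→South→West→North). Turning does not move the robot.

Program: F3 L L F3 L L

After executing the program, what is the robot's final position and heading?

Start: (row=4, col=6), facing South
  F3: move forward 1/3 (blocked), now at (row=5, col=6)
  L: turn left, now facing East
  L: turn left, now facing North
  F3: move forward 3, now at (row=2, col=6)
  L: turn left, now facing West
  L: turn left, now facing South
Final: (row=2, col=6), facing South

Answer: Final position: (row=2, col=6), facing South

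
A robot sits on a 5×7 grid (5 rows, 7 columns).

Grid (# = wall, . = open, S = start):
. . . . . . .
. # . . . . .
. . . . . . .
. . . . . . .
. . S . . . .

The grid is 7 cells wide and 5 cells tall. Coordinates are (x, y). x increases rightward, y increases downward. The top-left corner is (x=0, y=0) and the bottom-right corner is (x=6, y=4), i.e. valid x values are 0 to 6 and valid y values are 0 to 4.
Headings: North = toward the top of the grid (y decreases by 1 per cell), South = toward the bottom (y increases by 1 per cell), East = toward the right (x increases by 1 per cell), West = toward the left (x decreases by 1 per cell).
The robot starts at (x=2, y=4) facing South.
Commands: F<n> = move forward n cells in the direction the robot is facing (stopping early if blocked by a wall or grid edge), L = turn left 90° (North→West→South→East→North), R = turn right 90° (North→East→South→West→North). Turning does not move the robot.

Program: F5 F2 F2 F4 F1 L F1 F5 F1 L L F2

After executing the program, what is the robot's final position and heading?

Start: (x=2, y=4), facing South
  F5: move forward 0/5 (blocked), now at (x=2, y=4)
  F2: move forward 0/2 (blocked), now at (x=2, y=4)
  F2: move forward 0/2 (blocked), now at (x=2, y=4)
  F4: move forward 0/4 (blocked), now at (x=2, y=4)
  F1: move forward 0/1 (blocked), now at (x=2, y=4)
  L: turn left, now facing East
  F1: move forward 1, now at (x=3, y=4)
  F5: move forward 3/5 (blocked), now at (x=6, y=4)
  F1: move forward 0/1 (blocked), now at (x=6, y=4)
  L: turn left, now facing North
  L: turn left, now facing West
  F2: move forward 2, now at (x=4, y=4)
Final: (x=4, y=4), facing West

Answer: Final position: (x=4, y=4), facing West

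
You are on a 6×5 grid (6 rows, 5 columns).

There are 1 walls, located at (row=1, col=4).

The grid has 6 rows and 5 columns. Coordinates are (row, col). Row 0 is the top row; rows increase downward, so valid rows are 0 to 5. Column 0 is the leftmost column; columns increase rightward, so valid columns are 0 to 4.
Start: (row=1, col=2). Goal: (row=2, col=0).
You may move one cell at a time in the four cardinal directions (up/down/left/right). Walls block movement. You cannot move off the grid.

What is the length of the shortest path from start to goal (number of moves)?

BFS from (row=1, col=2) until reaching (row=2, col=0):
  Distance 0: (row=1, col=2)
  Distance 1: (row=0, col=2), (row=1, col=1), (row=1, col=3), (row=2, col=2)
  Distance 2: (row=0, col=1), (row=0, col=3), (row=1, col=0), (row=2, col=1), (row=2, col=3), (row=3, col=2)
  Distance 3: (row=0, col=0), (row=0, col=4), (row=2, col=0), (row=2, col=4), (row=3, col=1), (row=3, col=3), (row=4, col=2)  <- goal reached here
One shortest path (3 moves): (row=1, col=2) -> (row=1, col=1) -> (row=1, col=0) -> (row=2, col=0)

Answer: Shortest path length: 3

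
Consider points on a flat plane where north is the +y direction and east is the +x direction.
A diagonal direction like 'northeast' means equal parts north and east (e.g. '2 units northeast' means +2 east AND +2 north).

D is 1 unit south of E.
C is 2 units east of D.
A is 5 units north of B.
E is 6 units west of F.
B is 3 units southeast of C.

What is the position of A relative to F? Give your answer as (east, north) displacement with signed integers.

Place F at the origin (east=0, north=0).
  E is 6 units west of F: delta (east=-6, north=+0); E at (east=-6, north=0).
  D is 1 unit south of E: delta (east=+0, north=-1); D at (east=-6, north=-1).
  C is 2 units east of D: delta (east=+2, north=+0); C at (east=-4, north=-1).
  B is 3 units southeast of C: delta (east=+3, north=-3); B at (east=-1, north=-4).
  A is 5 units north of B: delta (east=+0, north=+5); A at (east=-1, north=1).
Therefore A relative to F: (east=-1, north=1).

Answer: A is at (east=-1, north=1) relative to F.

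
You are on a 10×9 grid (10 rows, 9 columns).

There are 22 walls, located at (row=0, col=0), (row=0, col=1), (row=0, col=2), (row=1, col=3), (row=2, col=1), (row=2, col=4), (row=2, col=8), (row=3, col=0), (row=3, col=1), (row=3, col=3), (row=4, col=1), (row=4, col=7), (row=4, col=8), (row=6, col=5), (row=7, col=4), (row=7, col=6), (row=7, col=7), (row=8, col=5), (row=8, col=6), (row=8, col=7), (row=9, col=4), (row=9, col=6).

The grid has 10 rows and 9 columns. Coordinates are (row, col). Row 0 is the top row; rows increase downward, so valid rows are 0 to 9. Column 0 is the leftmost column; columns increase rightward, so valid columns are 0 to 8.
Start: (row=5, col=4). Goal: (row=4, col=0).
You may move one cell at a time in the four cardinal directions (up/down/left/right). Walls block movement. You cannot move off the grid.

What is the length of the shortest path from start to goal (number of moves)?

Answer: Shortest path length: 5

Derivation:
BFS from (row=5, col=4) until reaching (row=4, col=0):
  Distance 0: (row=5, col=4)
  Distance 1: (row=4, col=4), (row=5, col=3), (row=5, col=5), (row=6, col=4)
  Distance 2: (row=3, col=4), (row=4, col=3), (row=4, col=5), (row=5, col=2), (row=5, col=6), (row=6, col=3)
  Distance 3: (row=3, col=5), (row=4, col=2), (row=4, col=6), (row=5, col=1), (row=5, col=7), (row=6, col=2), (row=6, col=6), (row=7, col=3)
  Distance 4: (row=2, col=5), (row=3, col=2), (row=3, col=6), (row=5, col=0), (row=5, col=8), (row=6, col=1), (row=6, col=7), (row=7, col=2), (row=8, col=3)
  Distance 5: (row=1, col=5), (row=2, col=2), (row=2, col=6), (row=3, col=7), (row=4, col=0), (row=6, col=0), (row=6, col=8), (row=7, col=1), (row=8, col=2), (row=8, col=4), (row=9, col=3)  <- goal reached here
One shortest path (5 moves): (row=5, col=4) -> (row=5, col=3) -> (row=5, col=2) -> (row=5, col=1) -> (row=5, col=0) -> (row=4, col=0)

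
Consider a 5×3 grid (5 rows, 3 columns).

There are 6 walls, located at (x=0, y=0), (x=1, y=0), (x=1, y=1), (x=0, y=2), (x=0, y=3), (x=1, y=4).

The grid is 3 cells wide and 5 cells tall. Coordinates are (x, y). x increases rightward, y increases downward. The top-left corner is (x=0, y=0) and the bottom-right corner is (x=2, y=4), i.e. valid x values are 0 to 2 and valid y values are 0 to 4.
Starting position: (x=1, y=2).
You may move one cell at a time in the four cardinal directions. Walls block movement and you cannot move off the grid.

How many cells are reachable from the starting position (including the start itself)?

BFS flood-fill from (x=1, y=2):
  Distance 0: (x=1, y=2)
  Distance 1: (x=2, y=2), (x=1, y=3)
  Distance 2: (x=2, y=1), (x=2, y=3)
  Distance 3: (x=2, y=0), (x=2, y=4)
Total reachable: 7 (grid has 9 open cells total)

Answer: Reachable cells: 7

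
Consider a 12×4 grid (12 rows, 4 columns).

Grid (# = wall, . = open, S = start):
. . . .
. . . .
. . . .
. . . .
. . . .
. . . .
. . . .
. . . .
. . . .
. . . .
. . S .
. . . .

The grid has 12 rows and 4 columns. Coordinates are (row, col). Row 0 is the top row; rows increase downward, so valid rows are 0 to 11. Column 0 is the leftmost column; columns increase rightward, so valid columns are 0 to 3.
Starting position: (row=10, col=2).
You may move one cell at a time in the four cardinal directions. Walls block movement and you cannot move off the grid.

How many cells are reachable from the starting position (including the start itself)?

Answer: Reachable cells: 48

Derivation:
BFS flood-fill from (row=10, col=2):
  Distance 0: (row=10, col=2)
  Distance 1: (row=9, col=2), (row=10, col=1), (row=10, col=3), (row=11, col=2)
  Distance 2: (row=8, col=2), (row=9, col=1), (row=9, col=3), (row=10, col=0), (row=11, col=1), (row=11, col=3)
  Distance 3: (row=7, col=2), (row=8, col=1), (row=8, col=3), (row=9, col=0), (row=11, col=0)
  Distance 4: (row=6, col=2), (row=7, col=1), (row=7, col=3), (row=8, col=0)
  Distance 5: (row=5, col=2), (row=6, col=1), (row=6, col=3), (row=7, col=0)
  Distance 6: (row=4, col=2), (row=5, col=1), (row=5, col=3), (row=6, col=0)
  Distance 7: (row=3, col=2), (row=4, col=1), (row=4, col=3), (row=5, col=0)
  Distance 8: (row=2, col=2), (row=3, col=1), (row=3, col=3), (row=4, col=0)
  Distance 9: (row=1, col=2), (row=2, col=1), (row=2, col=3), (row=3, col=0)
  Distance 10: (row=0, col=2), (row=1, col=1), (row=1, col=3), (row=2, col=0)
  Distance 11: (row=0, col=1), (row=0, col=3), (row=1, col=0)
  Distance 12: (row=0, col=0)
Total reachable: 48 (grid has 48 open cells total)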